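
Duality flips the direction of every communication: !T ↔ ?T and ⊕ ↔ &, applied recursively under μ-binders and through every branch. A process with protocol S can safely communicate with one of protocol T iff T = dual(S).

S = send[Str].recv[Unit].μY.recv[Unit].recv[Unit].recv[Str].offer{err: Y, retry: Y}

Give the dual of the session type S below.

recv[Str].send[Unit].μY.send[Unit].send[Unit].send[Str].select{err: Y, retry: Y}

send[Str] = recv[Str]
  recv[Unit] = send[Unit]
    μY = μY  (μ self-dual)
      recv[Unit] = send[Unit]
        recv[Unit] = send[Unit]
          recv[Str] = send[Str]
            offer{err,retry} = select{err,retry}  (offer→select)
              [err]
                Y ↦ Y
              [retry]
                Y ↦ Y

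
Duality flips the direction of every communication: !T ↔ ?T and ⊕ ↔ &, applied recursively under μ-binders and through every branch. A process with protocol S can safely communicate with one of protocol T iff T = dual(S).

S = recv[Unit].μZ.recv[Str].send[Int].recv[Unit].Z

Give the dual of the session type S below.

send[Unit].μZ.send[Str].recv[Int].send[Unit].Z

recv[Unit] = send[Unit]
  μZ = μZ  (rec unchanged)
    recv[Str] = send[Str]
      send[Int] = recv[Int]
        recv[Unit] = send[Unit]
          Z ↦ Z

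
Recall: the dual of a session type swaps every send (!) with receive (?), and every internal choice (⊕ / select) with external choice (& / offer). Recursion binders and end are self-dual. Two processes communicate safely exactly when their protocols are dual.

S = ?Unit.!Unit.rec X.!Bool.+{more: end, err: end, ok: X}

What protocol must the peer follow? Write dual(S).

!Unit.?Unit.rec X.?Bool.&{more: end, err: end, ok: X}

?Unit → !Unit
  !Unit → ?Unit
    rec X → rec X  (rec unchanged)
      !Bool → ?Bool
        +{more,err,ok} → &{more,err,ok}  (⊕→&)
          [more]
            end self-dual
          [err]
            end self-dual
          [ok]
            X self-dual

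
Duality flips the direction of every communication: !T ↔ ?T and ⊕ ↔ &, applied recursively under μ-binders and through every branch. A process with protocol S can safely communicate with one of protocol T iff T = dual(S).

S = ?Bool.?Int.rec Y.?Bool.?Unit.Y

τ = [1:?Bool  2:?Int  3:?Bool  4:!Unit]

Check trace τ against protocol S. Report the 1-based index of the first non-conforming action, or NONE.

4

step 1: ?Bool  ok  now at ?Int.rec Y.…
step 2: ?Int  ok  now at rec Y.…
step 3: ?Bool  ok  now at ?Unit.rec Y.…
step 4: got !Unit, protocol expects ?Unit  ✗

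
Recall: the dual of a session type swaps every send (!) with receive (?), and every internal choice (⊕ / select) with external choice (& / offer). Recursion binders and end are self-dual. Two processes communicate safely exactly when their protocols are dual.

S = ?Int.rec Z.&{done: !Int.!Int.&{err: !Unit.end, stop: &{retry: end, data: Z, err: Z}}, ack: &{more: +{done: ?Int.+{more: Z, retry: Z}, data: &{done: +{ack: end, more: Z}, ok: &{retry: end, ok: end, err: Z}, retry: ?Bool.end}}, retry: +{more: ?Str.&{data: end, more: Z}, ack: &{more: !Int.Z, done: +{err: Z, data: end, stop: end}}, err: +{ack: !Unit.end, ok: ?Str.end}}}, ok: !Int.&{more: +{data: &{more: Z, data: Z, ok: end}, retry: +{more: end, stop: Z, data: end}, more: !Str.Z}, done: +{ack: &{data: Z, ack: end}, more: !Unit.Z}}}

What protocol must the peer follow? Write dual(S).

?Int = !Int
  rec Z = rec Z  (rec unchanged)
    &{done,ack,ok} = +{done,ack,ok}  (&→⊕)
      case done:
        !Int = ?Int
          !Int = ?Int
            &{err,stop} = +{err,stop}  (&→⊕)
              case err:
                !Unit = ?Unit
                  dual(end) = end
              case stop:
                &{retry,data,err} = +{retry,data,err}  (&→⊕)
                  case retry:
                    dual(end) = end
                  case data:
                    dual(Z) = Z
                  case err:
                    dual(Z) = Z
      case ack:
        &{more,retry} = +{more,retry}  (&→⊕)
          case more:
            +{done,data} = &{done,data}  (internal→external)
              case done:
                ?Int = !Int
                  +{more,retry} = &{more,retry}  (internal→external)
                    case more:
                      dual(Z) = Z
                    case retry:
                      dual(Z) = Z
              case data:
                &{done,ok,retry} = +{done,ok,retry}  (&→⊕)
                  case done:
                    +{ack,more} = &{ack,more}  (internal→external)
                      case ack:
                        dual(end) = end
                      case more:
                        dual(Z) = Z
                  case ok:
                    &{retry,ok,err} = +{retry,ok,err}  (&→⊕)
                      case retry:
                        dual(end) = end
                      case ok:
                        dual(end) = end
                      case err:
                        dual(Z) = Z
                  case retry:
                    ?Bool = !Bool
                      dual(end) = end
          case retry:
            +{more,ack,err} = &{more,ack,err}  (internal→external)
              case more:
                ?Str = !Str
                  &{data,more} = +{data,more}  (&→⊕)
                    case data:
                      dual(end) = end
                    case more:
                      dual(Z) = Z
              case ack:
                &{more,done} = +{more,done}  (&→⊕)
                  case more:
                    !Int = ?Int
                      dual(Z) = Z
                  case done:
                    +{err,data,stop} = &{err,data,stop}  (internal→external)
                      case err:
                        dual(Z) = Z
                      case data:
                        dual(end) = end
                      case stop:
                        dual(end) = end
              case err:
                +{ack,ok} = &{ack,ok}  (internal→external)
                  case ack:
                    !Unit = ?Unit
                      dual(end) = end
                  case ok:
                    ?Str = !Str
                      dual(end) = end
      case ok:
        !Int = ?Int
          &{more,done} = +{more,done}  (&→⊕)
            case more:
              +{data,retry,more} = &{data,retry,more}  (internal→external)
                case data:
                  &{more,data,ok} = +{more,data,ok}  (&→⊕)
                    case more:
                      dual(Z) = Z
                    case data:
                      dual(Z) = Z
                    case ok:
                      dual(end) = end
                case retry:
                  +{more,stop,data} = &{more,stop,data}  (internal→external)
                    case more:
                      dual(end) = end
                    case stop:
                      dual(Z) = Z
                    case data:
                      dual(end) = end
                case more:
                  !Str = ?Str
                    dual(Z) = Z
            case done:
              +{ack,more} = &{ack,more}  (internal→external)
                case ack:
                  &{data,ack} = +{data,ack}  (&→⊕)
                    case data:
                      dual(Z) = Z
                    case ack:
                      dual(end) = end
                case more:
                  !Unit = ?Unit
                    dual(Z) = Z

!Int.rec Z.+{done: ?Int.?Int.+{err: ?Unit.end, stop: +{retry: end, data: Z, err: Z}}, ack: +{more: &{done: !Int.&{more: Z, retry: Z}, data: +{done: &{ack: end, more: Z}, ok: +{retry: end, ok: end, err: Z}, retry: !Bool.end}}, retry: &{more: !Str.+{data: end, more: Z}, ack: +{more: ?Int.Z, done: &{err: Z, data: end, stop: end}}, err: &{ack: ?Unit.end, ok: !Str.end}}}, ok: ?Int.+{more: &{data: +{more: Z, data: Z, ok: end}, retry: &{more: end, stop: Z, data: end}, more: ?Str.Z}, done: &{ack: +{data: Z, ack: end}, more: ?Unit.Z}}}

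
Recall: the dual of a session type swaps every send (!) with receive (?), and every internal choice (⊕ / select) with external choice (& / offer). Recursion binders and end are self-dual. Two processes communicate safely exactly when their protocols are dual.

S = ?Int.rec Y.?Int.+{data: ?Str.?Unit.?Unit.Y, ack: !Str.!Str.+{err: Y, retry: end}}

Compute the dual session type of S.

!Int.rec Y.!Int.&{data: !Str.!Unit.!Unit.Y, ack: ?Str.?Str.&{err: Y, retry: end}}

?Int ↦ !Int
  rec Y ↦ rec Y  (rec unchanged)
    ?Int ↦ !Int
      +{data,ack} ↦ &{data,ack}  (⊕→&)
        case data:
          ?Str ↦ !Str
            ?Unit ↦ !Unit
              ?Unit ↦ !Unit
                Y ↦ Y
        case ack:
          !Str ↦ ?Str
            !Str ↦ ?Str
              +{err,retry} ↦ &{err,retry}  (⊕→&)
                case err:
                  Y ↦ Y
                case retry:
                  end ↦ end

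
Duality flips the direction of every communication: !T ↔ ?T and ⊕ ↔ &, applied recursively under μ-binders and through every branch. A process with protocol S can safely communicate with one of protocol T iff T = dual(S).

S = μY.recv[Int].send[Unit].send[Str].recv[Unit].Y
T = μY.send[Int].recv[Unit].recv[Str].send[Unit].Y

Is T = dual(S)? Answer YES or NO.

YES

μY ‖ μY  match (binder kept)
  recv[Int] ‖ send[Int]  match
    send[Unit] ‖ recv[Unit]  match
      send[Str] ‖ recv[Str]  match
        recv[Unit] ‖ send[Unit]  match
          Y ‖ Y  match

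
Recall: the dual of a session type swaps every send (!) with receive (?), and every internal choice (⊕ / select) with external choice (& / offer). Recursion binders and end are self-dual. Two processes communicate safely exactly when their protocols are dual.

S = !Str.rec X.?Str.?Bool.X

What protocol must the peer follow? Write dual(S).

!Str ↦ ?Str
  rec X ↦ rec X  (μ self-dual)
    ?Str ↦ !Str
      ?Bool ↦ !Bool
        X ↦ X

?Str.rec X.!Str.!Bool.X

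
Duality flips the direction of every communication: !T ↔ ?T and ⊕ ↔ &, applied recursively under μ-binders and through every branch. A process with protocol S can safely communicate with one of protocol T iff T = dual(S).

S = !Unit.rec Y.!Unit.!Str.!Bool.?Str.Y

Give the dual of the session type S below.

?Unit.rec Y.?Unit.?Str.?Bool.!Str.Y

!Unit → ?Unit
  rec Y → rec Y  (rec unchanged)
    !Unit → ?Unit
      !Str → ?Str
        !Bool → ?Bool
          ?Str → !Str
            Y self-dual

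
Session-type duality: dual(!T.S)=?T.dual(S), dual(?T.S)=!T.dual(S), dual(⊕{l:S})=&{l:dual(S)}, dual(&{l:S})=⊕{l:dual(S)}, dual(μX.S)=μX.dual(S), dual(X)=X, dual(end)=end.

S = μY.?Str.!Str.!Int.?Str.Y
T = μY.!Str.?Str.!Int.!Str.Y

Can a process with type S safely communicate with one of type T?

NO

μY vs μY  ok (μ self-dual)
  ?Str vs !Str  ok
    !Str vs ?Str  ok
      !Int vs !Int  ✗ same direction on both sides — not dual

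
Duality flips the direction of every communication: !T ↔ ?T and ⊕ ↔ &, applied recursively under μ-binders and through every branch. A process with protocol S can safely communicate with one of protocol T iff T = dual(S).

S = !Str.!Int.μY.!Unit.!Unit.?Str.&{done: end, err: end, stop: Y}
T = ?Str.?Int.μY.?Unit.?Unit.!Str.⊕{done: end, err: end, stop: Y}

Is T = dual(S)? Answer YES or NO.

YES

!Str | ?Str  ✓
  !Int | ?Int  ✓
    μY | μY  ✓ (μ self-dual)
      !Unit | ?Unit  ✓
        !Unit | ?Unit  ✓
          ?Str | !Str  ✓
            &{done,err,stop} | ⊕{done,err,stop}  ✓ label sets agree
              case done:
                end | end  ✓
              case err:
                end | end  ✓
              case stop:
                Y | Y  ✓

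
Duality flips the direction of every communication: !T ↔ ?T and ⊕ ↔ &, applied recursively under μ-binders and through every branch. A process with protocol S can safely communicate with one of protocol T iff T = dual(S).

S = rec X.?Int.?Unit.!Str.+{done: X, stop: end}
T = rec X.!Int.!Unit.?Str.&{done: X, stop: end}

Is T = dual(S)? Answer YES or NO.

rec X | rec X  ok (μ self-dual)
  ?Int | !Int  ok
    ?Unit | !Unit  ok
      !Str | ?Str  ok
        +{done,stop} | &{done,stop}  ok same labels
          • done:
            X | X  ok
          • stop:
            end | end  ok

YES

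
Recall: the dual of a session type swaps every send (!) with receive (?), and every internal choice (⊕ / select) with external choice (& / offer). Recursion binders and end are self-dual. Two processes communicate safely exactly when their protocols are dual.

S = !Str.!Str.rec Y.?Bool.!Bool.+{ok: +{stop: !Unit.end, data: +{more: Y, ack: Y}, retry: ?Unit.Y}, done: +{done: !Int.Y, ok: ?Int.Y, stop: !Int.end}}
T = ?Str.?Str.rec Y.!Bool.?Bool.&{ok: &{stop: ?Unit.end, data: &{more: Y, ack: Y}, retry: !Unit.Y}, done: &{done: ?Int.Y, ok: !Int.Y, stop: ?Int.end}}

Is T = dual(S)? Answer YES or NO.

YES

!Str | ?Str  ✓
  !Str | ?Str  ✓
    rec Y | rec Y  ✓ (binder kept)
      ?Bool | !Bool  ✓
        !Bool | ?Bool  ✓
          +{ok,done} | &{ok,done}  ✓ same labels
            case ok:
              +{stop,data,retry} | &{stop,data,retry}  ✓ same labels
                case stop:
                  !Unit | ?Unit  ✓
                    end | end  ✓
                case data:
                  +{more,ack} | &{more,ack}  ✓ same labels
                    case more:
                      Y | Y  ✓
                    case ack:
                      Y | Y  ✓
                case retry:
                  ?Unit | !Unit  ✓
                    Y | Y  ✓
            case done:
              +{done,ok,stop} | &{done,ok,stop}  ✓ same labels
                case done:
                  !Int | ?Int  ✓
                    Y | Y  ✓
                case ok:
                  ?Int | !Int  ✓
                    Y | Y  ✓
                case stop:
                  !Int | ?Int  ✓
                    end | end  ✓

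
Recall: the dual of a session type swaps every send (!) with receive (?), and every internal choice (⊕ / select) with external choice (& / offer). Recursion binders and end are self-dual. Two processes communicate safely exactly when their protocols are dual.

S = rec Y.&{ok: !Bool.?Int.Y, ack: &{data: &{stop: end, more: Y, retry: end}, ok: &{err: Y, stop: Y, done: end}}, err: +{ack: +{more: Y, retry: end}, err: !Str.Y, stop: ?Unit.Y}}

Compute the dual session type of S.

rec Y.+{ok: ?Bool.!Int.Y, ack: +{data: +{stop: end, more: Y, retry: end}, ok: +{err: Y, stop: Y, done: end}}, err: &{ack: &{more: Y, retry: end}, err: ?Str.Y, stop: !Unit.Y}}

rec Y ↦ rec Y  (rec unchanged)
  &{ok,ack,err} ↦ +{ok,ack,err}  (offer→select)
    • ok:
      !Bool ↦ ?Bool
        ?Int ↦ !Int
          dual(Y) = Y
    • ack:
      &{data,ok} ↦ +{data,ok}  (offer→select)
        • data:
          &{stop,more,retry} ↦ +{stop,more,retry}  (offer→select)
            • stop:
              dual(end) = end
            • more:
              dual(Y) = Y
            • retry:
              dual(end) = end
        • ok:
          &{err,stop,done} ↦ +{err,stop,done}  (offer→select)
            • err:
              dual(Y) = Y
            • stop:
              dual(Y) = Y
            • done:
              dual(end) = end
    • err:
      +{ack,err,stop} ↦ &{ack,err,stop}  (select→offer)
        • ack:
          +{more,retry} ↦ &{more,retry}  (select→offer)
            • more:
              dual(Y) = Y
            • retry:
              dual(end) = end
        • err:
          !Str ↦ ?Str
            dual(Y) = Y
        • stop:
          ?Unit ↦ !Unit
            dual(Y) = Y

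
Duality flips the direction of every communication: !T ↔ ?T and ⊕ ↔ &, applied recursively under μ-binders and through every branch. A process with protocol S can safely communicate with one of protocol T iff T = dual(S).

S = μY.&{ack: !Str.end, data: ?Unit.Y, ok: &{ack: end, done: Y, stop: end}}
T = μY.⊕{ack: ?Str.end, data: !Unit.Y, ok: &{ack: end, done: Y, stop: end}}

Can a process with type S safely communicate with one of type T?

μY vs μY  ✓ (binder kept)
  &{ack,data,ok} vs ⊕{ack,data,ok}  ✓ label sets agree
    • ack:
      !Str vs ?Str  ✓
        end vs end  ✓
    • data:
      ?Unit vs !Unit  ✓
        Y vs Y  ✓
    • ok:
      &{ack,done,stop} vs &{ack,done,stop}  ✗ choice polarity not flipped — not dual

NO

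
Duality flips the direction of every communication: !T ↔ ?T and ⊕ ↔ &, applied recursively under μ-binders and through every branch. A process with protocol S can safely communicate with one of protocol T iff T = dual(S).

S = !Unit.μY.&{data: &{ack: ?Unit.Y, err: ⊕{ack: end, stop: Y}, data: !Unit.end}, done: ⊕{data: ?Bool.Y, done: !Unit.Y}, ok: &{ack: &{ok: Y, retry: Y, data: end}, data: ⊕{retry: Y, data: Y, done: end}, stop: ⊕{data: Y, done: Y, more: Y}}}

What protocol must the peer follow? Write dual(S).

?Unit.μY.⊕{data: ⊕{ack: !Unit.Y, err: &{ack: end, stop: Y}, data: ?Unit.end}, done: &{data: !Bool.Y, done: ?Unit.Y}, ok: ⊕{ack: ⊕{ok: Y, retry: Y, data: end}, data: &{retry: Y, data: Y, done: end}, stop: &{data: Y, done: Y, more: Y}}}

!Unit ↦ ?Unit
  μY ↦ μY  (binder kept)
    &{data,done,ok} ↦ ⊕{data,done,ok}  (&→⊕)
      [data]
        &{ack,err,data} ↦ ⊕{ack,err,data}  (&→⊕)
          [ack]
            ?Unit ↦ !Unit
              dual(Y) = Y
          [err]
            ⊕{ack,stop} ↦ &{ack,stop}  (⊕→&)
              [ack]
                dual(end) = end
              [stop]
                dual(Y) = Y
          [data]
            !Unit ↦ ?Unit
              dual(end) = end
      [done]
        ⊕{data,done} ↦ &{data,done}  (⊕→&)
          [data]
            ?Bool ↦ !Bool
              dual(Y) = Y
          [done]
            !Unit ↦ ?Unit
              dual(Y) = Y
      [ok]
        &{ack,data,stop} ↦ ⊕{ack,data,stop}  (&→⊕)
          [ack]
            &{ok,retry,data} ↦ ⊕{ok,retry,data}  (&→⊕)
              [ok]
                dual(Y) = Y
              [retry]
                dual(Y) = Y
              [data]
                dual(end) = end
          [data]
            ⊕{retry,data,done} ↦ &{retry,data,done}  (⊕→&)
              [retry]
                dual(Y) = Y
              [data]
                dual(Y) = Y
              [done]
                dual(end) = end
          [stop]
            ⊕{data,done,more} ↦ &{data,done,more}  (⊕→&)
              [data]
                dual(Y) = Y
              [done]
                dual(Y) = Y
              [more]
                dual(Y) = Y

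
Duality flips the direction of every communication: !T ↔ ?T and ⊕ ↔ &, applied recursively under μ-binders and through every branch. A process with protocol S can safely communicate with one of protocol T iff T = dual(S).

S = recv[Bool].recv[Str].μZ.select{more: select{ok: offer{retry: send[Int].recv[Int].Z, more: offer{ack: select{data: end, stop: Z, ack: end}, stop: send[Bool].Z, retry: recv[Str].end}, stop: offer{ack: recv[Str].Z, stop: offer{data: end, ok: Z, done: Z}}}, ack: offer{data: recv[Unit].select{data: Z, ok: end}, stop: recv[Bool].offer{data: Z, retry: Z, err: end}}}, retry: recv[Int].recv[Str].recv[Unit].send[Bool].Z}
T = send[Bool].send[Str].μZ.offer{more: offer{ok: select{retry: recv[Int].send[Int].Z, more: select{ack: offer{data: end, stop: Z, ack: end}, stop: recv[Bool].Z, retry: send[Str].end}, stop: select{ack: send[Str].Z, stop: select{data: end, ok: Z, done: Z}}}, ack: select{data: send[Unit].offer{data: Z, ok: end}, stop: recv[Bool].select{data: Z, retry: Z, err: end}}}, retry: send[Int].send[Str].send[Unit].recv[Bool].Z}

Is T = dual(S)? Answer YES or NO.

NO

recv[Bool] ‖ send[Bool]  match
  recv[Str] ‖ send[Str]  match
    μZ ‖ μZ  match (μ self-dual)
      select{more,retry} ‖ offer{more,retry}  match labels match
        • more:
          select{ok,ack} ‖ offer{ok,ack}  match labels match
            • ok:
              offer{retry,more,stop} ‖ select{retry,more,stop}  match labels match
                • retry:
                  send[Int] ‖ recv[Int]  match
                    recv[Int] ‖ send[Int]  match
                      Z ‖ Z  match
                • more:
                  offer{ack,stop,retry} ‖ select{ack,stop,retry}  match labels match
                    • ack:
                      select{data,stop,ack} ‖ offer{data,stop,ack}  match labels match
                        • data:
                          end ‖ end  match
                        • stop:
                          Z ‖ Z  match
                        • ack:
                          end ‖ end  match
                    • stop:
                      send[Bool] ‖ recv[Bool]  match
                        Z ‖ Z  match
                    • retry:
                      recv[Str] ‖ send[Str]  match
                        end ‖ end  match
                • stop:
                  offer{ack,stop} ‖ select{ack,stop}  match labels match
                    • ack:
                      recv[Str] ‖ send[Str]  match
                        Z ‖ Z  match
                    • stop:
                      offer{data,ok,done} ‖ select{data,ok,done}  match labels match
                        • data:
                          end ‖ end  match
                        • ok:
                          Z ‖ Z  match
                        • done:
                          Z ‖ Z  match
            • ack:
              offer{data,stop} ‖ select{data,stop}  match labels match
                • data:
                  recv[Unit] ‖ send[Unit]  match
                    select{data,ok} ‖ offer{data,ok}  match labels match
                      • data:
                        Z ‖ Z  match
                      • ok:
                        end ‖ end  match
                • stop:
                  recv[Bool] ‖ recv[Bool]  ✗ same direction on both sides — not dual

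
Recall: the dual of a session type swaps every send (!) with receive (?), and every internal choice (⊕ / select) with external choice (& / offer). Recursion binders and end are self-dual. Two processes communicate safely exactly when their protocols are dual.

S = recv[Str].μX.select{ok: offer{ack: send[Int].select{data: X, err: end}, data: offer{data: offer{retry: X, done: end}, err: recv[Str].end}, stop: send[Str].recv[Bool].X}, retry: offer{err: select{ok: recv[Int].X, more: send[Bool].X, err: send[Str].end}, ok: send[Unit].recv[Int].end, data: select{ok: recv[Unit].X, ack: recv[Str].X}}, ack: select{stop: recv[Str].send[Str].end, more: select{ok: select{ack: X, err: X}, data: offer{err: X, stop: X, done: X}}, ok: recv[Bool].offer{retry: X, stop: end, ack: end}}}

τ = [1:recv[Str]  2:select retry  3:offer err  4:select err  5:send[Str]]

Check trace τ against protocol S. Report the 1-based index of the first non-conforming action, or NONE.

@1 recv[Str]  match  state: μX.…
@2 select retry  match  state: offer{err: select{ok: recv[Int].μX.…, more: send[Bool].μX.…, err: send[Str].end}, ok: send[Unit].recv[Int].end, data: select{ok: recv[Unit].μX.…, ack: recv[Str].μX.…}}
@3 offer err  match  state: select{ok: recv[Int].μX.…, more: send[Bool].μX.…, err: send[Str].end}
@4 select err  match  state: send[Str].end
@5 send[Str]  match  state: end
τ conforms to S (length 5)

NONE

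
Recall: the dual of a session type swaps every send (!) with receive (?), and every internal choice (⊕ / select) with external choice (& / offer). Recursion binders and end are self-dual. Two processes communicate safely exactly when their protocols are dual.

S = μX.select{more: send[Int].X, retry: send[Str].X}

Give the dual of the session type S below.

μX ↦ μX  (μ self-dual)
  select{more,retry} ↦ offer{more,retry}  (select→offer)
    • more:
      send[Int] ↦ recv[Int]
        X self-dual
    • retry:
      send[Str] ↦ recv[Str]
        X self-dual

μX.offer{more: recv[Int].X, retry: recv[Str].X}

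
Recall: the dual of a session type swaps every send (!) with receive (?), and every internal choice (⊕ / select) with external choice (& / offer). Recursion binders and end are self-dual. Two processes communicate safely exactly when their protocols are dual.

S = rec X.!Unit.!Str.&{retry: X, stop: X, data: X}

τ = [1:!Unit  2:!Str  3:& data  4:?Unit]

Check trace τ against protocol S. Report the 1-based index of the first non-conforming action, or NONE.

@1 !Unit  ok  cont: !Str.&{retry: rec X.…, stop: rec X.…, data: rec X.…}
@2 !Str  ok  cont: &{retry: rec X.…, stop: rec X.…, data: rec X.…}
@3 & data  ok  cont: rec X.…
@4 got ?Unit, protocol expects !Unit  ✗

4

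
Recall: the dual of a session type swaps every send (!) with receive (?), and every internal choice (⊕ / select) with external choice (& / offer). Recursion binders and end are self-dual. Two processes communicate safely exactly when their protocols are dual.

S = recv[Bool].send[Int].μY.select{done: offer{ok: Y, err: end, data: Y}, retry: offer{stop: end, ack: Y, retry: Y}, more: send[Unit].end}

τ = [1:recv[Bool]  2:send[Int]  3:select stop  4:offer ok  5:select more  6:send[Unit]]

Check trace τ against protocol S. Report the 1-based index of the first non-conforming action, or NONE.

step 1: recv[Bool]  match  state: send[Int].μY.…
step 2: send[Int]  match  state: μY.…
step 3: got select stop, protocol expects select done or select retry or select more  ✗

3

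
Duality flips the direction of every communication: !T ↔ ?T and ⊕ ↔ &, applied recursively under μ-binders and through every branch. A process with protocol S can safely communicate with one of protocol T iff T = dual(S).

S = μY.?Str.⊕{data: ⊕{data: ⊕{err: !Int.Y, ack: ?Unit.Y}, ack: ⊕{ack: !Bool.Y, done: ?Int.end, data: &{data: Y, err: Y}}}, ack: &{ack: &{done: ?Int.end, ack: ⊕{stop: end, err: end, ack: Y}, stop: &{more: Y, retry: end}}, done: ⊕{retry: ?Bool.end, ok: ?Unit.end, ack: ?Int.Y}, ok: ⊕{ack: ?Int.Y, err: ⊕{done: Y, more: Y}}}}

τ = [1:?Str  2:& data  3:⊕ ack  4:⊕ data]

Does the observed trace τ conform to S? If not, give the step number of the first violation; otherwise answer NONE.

2

@1 ?Str  ✓  state: ⊕{data: ⊕{data: ⊕{err: !Int.μY.…, ack: ?Unit.μY.…}, ack: ⊕{ack: !Bool.μY.…, done: ?Int.end, data: &{data: μY.…, err: μY.…}}}, ack: &{ack: &{done: ?Int.end, ack: ⊕{stop: end, err: end, ack: μY.…}, stop: &{more: μY.…, retry: end}}, done: ⊕{retry: ?Bool.end, ok: ?Unit.end, ack: ?Int.μY.…}, ok: ⊕{ack: ?Int.μY.…, err: ⊕{done: μY.…, more: μY.…}}}}
@2 got & data, protocol expects ⊕ data or ⊕ ack  ✗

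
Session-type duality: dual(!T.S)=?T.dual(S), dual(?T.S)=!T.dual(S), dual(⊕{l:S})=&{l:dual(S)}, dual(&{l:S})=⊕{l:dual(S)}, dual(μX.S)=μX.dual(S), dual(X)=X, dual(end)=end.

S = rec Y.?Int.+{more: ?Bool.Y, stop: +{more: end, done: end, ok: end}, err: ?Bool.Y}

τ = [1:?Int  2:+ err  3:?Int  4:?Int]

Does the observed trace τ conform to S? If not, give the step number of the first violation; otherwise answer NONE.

[1] ?Int  ok  residual = +{more: ?Bool.rec Y.…, stop: +{more: end, done: end, ok: end}, err: ?Bool.rec Y.…}
[2] + err  ok  residual = ?Bool.rec Y.…
[3] got ?Int, protocol expects ?Bool  ✗

3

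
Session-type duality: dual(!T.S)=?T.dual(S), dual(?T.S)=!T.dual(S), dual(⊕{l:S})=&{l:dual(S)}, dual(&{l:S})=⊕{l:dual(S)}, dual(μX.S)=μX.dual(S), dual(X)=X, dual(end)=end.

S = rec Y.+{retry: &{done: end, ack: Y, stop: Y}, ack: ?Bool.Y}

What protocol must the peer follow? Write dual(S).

rec Y ↦ rec Y  (μ self-dual)
  +{retry,ack} ↦ &{retry,ack}  (internal→external)
    [retry]
      &{done,ack,stop} ↦ +{done,ack,stop}  (offer→select)
        [done]
          dual(end) = end
        [ack]
          dual(Y) = Y
        [stop]
          dual(Y) = Y
    [ack]
      ?Bool ↦ !Bool
        dual(Y) = Y

rec Y.&{retry: +{done: end, ack: Y, stop: Y}, ack: !Bool.Y}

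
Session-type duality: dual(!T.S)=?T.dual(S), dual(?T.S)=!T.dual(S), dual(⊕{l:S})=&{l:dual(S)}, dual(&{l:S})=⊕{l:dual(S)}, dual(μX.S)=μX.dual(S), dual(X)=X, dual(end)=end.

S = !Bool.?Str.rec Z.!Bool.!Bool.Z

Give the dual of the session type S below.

?Bool.!Str.rec Z.?Bool.?Bool.Z

!Bool ↦ ?Bool
  ?Str ↦ !Str
    rec Z ↦ rec Z  (μ self-dual)
      !Bool ↦ ?Bool
        !Bool ↦ ?Bool
          Z self-dual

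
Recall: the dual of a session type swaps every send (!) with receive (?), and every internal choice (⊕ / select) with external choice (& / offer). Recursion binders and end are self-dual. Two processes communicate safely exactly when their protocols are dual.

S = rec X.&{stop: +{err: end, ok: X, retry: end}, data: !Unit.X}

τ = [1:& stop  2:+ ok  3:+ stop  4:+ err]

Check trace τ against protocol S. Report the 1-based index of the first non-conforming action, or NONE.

3

@1 & stop  ✓  cont: +{err: end, ok: rec X.…, retry: end}
@2 + ok  ✓  cont: rec X.…
@3 got + stop, protocol expects & stop or & data  ✗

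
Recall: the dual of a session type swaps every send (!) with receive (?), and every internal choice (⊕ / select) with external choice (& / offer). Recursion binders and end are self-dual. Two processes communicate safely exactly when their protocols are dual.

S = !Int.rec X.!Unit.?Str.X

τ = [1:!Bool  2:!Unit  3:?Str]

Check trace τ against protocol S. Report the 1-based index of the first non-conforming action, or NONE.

@1 got !Bool, protocol expects !Int  ✗

1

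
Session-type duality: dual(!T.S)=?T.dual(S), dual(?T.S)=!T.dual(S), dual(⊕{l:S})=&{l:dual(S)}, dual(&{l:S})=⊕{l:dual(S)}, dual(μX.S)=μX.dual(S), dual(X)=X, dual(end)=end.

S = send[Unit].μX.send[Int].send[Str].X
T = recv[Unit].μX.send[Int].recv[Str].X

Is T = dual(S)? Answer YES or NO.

send[Unit] vs recv[Unit]  ok
  μX vs μX  ok (binder kept)
    send[Int] vs send[Int]  ✗ same direction on both sides — not dual

NO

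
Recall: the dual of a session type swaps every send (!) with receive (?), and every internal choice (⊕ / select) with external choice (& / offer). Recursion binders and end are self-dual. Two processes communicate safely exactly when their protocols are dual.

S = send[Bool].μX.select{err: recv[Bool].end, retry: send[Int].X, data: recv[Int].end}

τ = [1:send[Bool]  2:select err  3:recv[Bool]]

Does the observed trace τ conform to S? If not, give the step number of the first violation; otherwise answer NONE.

NONE

@1 send[Bool]  ok  state: μX.…
@2 select err  ok  state: recv[Bool].end
@3 recv[Bool]  ok  state: end
τ conforms to S (length 3)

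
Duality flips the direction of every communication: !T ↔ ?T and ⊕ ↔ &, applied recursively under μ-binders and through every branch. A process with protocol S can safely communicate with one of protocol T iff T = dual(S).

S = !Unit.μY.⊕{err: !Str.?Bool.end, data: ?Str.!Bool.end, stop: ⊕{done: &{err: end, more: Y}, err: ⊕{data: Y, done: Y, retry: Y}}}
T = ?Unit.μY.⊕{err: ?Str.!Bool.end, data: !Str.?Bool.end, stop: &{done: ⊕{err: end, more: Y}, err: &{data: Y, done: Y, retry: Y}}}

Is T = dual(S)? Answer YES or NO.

NO

!Unit | ?Unit  match
  μY | μY  match (binder kept)
    ⊕{err,data,stop} | ⊕{err,data,stop}  ✗ choice polarity not flipped — not dual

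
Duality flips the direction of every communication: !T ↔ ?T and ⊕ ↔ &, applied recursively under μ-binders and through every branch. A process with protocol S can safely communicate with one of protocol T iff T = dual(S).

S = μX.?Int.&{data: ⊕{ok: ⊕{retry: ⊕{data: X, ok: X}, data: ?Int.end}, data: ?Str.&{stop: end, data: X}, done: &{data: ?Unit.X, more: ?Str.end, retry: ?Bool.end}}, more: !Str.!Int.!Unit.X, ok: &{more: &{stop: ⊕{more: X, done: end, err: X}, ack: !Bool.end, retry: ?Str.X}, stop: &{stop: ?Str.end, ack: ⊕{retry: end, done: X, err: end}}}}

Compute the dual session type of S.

μX = μX  (rec unchanged)
  ?Int = !Int
    &{data,more,ok} = ⊕{data,more,ok}  (offer→select)
      [data]
        ⊕{ok,data,done} = &{ok,data,done}  (select→offer)
          [ok]
            ⊕{retry,data} = &{retry,data}  (select→offer)
              [retry]
                ⊕{data,ok} = &{data,ok}  (select→offer)
                  [data]
                    dual(X) = X
                  [ok]
                    dual(X) = X
              [data]
                ?Int = !Int
                  dual(end) = end
          [data]
            ?Str = !Str
              &{stop,data} = ⊕{stop,data}  (offer→select)
                [stop]
                  dual(end) = end
                [data]
                  dual(X) = X
          [done]
            &{data,more,retry} = ⊕{data,more,retry}  (offer→select)
              [data]
                ?Unit = !Unit
                  dual(X) = X
              [more]
                ?Str = !Str
                  dual(end) = end
              [retry]
                ?Bool = !Bool
                  dual(end) = end
      [more]
        !Str = ?Str
          !Int = ?Int
            !Unit = ?Unit
              dual(X) = X
      [ok]
        &{more,stop} = ⊕{more,stop}  (offer→select)
          [more]
            &{stop,ack,retry} = ⊕{stop,ack,retry}  (offer→select)
              [stop]
                ⊕{more,done,err} = &{more,done,err}  (select→offer)
                  [more]
                    dual(X) = X
                  [done]
                    dual(end) = end
                  [err]
                    dual(X) = X
              [ack]
                !Bool = ?Bool
                  dual(end) = end
              [retry]
                ?Str = !Str
                  dual(X) = X
          [stop]
            &{stop,ack} = ⊕{stop,ack}  (offer→select)
              [stop]
                ?Str = !Str
                  dual(end) = end
              [ack]
                ⊕{retry,done,err} = &{retry,done,err}  (select→offer)
                  [retry]
                    dual(end) = end
                  [done]
                    dual(X) = X
                  [err]
                    dual(end) = end

μX.!Int.⊕{data: &{ok: &{retry: &{data: X, ok: X}, data: !Int.end}, data: !Str.⊕{stop: end, data: X}, done: ⊕{data: !Unit.X, more: !Str.end, retry: !Bool.end}}, more: ?Str.?Int.?Unit.X, ok: ⊕{more: ⊕{stop: &{more: X, done: end, err: X}, ack: ?Bool.end, retry: !Str.X}, stop: ⊕{stop: !Str.end, ack: &{retry: end, done: X, err: end}}}}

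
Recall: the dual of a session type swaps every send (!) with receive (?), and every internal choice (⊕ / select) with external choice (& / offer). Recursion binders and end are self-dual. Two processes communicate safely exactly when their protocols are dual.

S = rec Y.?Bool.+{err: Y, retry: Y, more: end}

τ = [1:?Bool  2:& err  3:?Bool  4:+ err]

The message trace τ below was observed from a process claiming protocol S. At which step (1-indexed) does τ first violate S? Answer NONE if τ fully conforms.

@1 ?Bool  match  now at +{err: rec Y.…, retry: rec Y.…, more: end}
@2 got & err, protocol expects + err or + retry or + more  ✗

2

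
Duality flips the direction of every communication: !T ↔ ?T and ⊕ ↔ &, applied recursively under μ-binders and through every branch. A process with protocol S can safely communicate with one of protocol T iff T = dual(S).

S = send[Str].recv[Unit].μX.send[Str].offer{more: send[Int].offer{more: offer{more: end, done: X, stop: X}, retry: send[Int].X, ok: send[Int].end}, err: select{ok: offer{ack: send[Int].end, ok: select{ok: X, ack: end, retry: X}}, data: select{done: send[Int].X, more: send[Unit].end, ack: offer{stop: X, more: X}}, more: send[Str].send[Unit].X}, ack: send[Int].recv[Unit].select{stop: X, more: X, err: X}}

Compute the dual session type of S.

recv[Str].send[Unit].μX.recv[Str].select{more: recv[Int].select{more: select{more: end, done: X, stop: X}, retry: recv[Int].X, ok: recv[Int].end}, err: offer{ok: select{ack: recv[Int].end, ok: offer{ok: X, ack: end, retry: X}}, data: offer{done: recv[Int].X, more: recv[Unit].end, ack: select{stop: X, more: X}}, more: recv[Str].recv[Unit].X}, ack: recv[Int].send[Unit].offer{stop: X, more: X, err: X}}

send[Str] = recv[Str]
  recv[Unit] = send[Unit]
    μX = μX  (rec unchanged)
      send[Str] = recv[Str]
        offer{more,err,ack} = select{more,err,ack}  (offer→select)
          case more:
            send[Int] = recv[Int]
              offer{more,retry,ok} = select{more,retry,ok}  (offer→select)
                case more:
                  offer{more,done,stop} = select{more,done,stop}  (offer→select)
                    case more:
                      end self-dual
                    case done:
                      X self-dual
                    case stop:
                      X self-dual
                case retry:
                  send[Int] = recv[Int]
                    X self-dual
                case ok:
                  send[Int] = recv[Int]
                    end self-dual
          case err:
            select{ok,data,more} = offer{ok,data,more}  (internal→external)
              case ok:
                offer{ack,ok} = select{ack,ok}  (offer→select)
                  case ack:
                    send[Int] = recv[Int]
                      end self-dual
                  case ok:
                    select{ok,ack,retry} = offer{ok,ack,retry}  (internal→external)
                      case ok:
                        X self-dual
                      case ack:
                        end self-dual
                      case retry:
                        X self-dual
              case data:
                select{done,more,ack} = offer{done,more,ack}  (internal→external)
                  case done:
                    send[Int] = recv[Int]
                      X self-dual
                  case more:
                    send[Unit] = recv[Unit]
                      end self-dual
                  case ack:
                    offer{stop,more} = select{stop,more}  (offer→select)
                      case stop:
                        X self-dual
                      case more:
                        X self-dual
              case more:
                send[Str] = recv[Str]
                  send[Unit] = recv[Unit]
                    X self-dual
          case ack:
            send[Int] = recv[Int]
              recv[Unit] = send[Unit]
                select{stop,more,err} = offer{stop,more,err}  (internal→external)
                  case stop:
                    X self-dual
                  case more:
                    X self-dual
                  case err:
                    X self-dual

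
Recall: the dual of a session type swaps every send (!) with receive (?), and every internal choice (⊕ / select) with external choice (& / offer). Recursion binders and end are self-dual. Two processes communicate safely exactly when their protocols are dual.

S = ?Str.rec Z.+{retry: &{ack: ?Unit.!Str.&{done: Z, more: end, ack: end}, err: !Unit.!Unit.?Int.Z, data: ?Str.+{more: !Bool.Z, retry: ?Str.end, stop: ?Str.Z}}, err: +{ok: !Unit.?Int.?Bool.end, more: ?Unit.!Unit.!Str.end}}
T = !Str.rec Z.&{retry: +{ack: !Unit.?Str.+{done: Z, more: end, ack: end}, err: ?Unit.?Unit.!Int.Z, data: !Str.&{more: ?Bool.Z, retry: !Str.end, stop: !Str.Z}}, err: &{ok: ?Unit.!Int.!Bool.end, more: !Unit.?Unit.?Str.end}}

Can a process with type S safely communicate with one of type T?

YES

?Str vs !Str  ok
  rec Z vs rec Z  ok (μ self-dual)
    +{retry,err} vs &{retry,err}  ok label sets agree
      [retry]
        &{ack,err,data} vs +{ack,err,data}  ok label sets agree
          [ack]
            ?Unit vs !Unit  ok
              !Str vs ?Str  ok
                &{done,more,ack} vs +{done,more,ack}  ok label sets agree
                  [done]
                    Z vs Z  ok
                  [more]
                    end vs end  ok
                  [ack]
                    end vs end  ok
          [err]
            !Unit vs ?Unit  ok
              !Unit vs ?Unit  ok
                ?Int vs !Int  ok
                  Z vs Z  ok
          [data]
            ?Str vs !Str  ok
              +{more,retry,stop} vs &{more,retry,stop}  ok label sets agree
                [more]
                  !Bool vs ?Bool  ok
                    Z vs Z  ok
                [retry]
                  ?Str vs !Str  ok
                    end vs end  ok
                [stop]
                  ?Str vs !Str  ok
                    Z vs Z  ok
      [err]
        +{ok,more} vs &{ok,more}  ok label sets agree
          [ok]
            !Unit vs ?Unit  ok
              ?Int vs !Int  ok
                ?Bool vs !Bool  ok
                  end vs end  ok
          [more]
            ?Unit vs !Unit  ok
              !Unit vs ?Unit  ok
                !Str vs ?Str  ok
                  end vs end  ok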